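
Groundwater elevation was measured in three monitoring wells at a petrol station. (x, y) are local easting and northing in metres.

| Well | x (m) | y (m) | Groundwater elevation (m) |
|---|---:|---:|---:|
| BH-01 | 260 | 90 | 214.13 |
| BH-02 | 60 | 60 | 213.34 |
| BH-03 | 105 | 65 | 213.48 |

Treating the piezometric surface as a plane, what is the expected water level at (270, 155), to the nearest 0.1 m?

Taking BH-01 as reference: BH-02−BH-01 = (-200, -30, -0.79); BH-03−BH-01 = (-155, -25, -0.65).
Determinant of the coordinate differences = (-200)·(-25) − (-155)·(-30) = 350.
∂h/∂x = [(-0.79)·(-25) − (-0.65)·(-30)] / 350 = +0.0007143
∂h/∂y = [(-200)·(-0.65) − (-155)·(-0.79)] / 350 = +0.02157
h(270, 155) = 214.13 + (+0.0007143)·(10) + (+0.02157)·(65) = 214.13 +0.007 +1.402 = 215.539 m.

215.5 m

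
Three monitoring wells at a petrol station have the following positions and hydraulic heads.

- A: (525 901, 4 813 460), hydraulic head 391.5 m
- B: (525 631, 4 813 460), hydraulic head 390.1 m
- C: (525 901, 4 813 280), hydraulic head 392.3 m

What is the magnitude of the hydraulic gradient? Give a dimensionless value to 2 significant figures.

∂h/∂x = (390.1 − 391.5) / (525631 − 525901) = +0.005185
∂h/∂y = (392.3 − 391.5) / (4813280 − 4813460) = -0.004444
|∇h| = √(0.005185² + -0.004444²) = 0.006829

0.0068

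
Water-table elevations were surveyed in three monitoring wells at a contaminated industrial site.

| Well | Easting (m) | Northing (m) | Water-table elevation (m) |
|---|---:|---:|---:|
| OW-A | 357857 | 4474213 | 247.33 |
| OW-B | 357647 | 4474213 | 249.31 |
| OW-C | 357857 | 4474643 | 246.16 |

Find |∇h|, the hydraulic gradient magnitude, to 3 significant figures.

∂h/∂x = (249.31 − 247.33) / (357647 − 357857) = -0.009429
∂h/∂y = (246.16 − 247.33) / (4474643 − 4474213) = -0.002721
|∇h| = √(-0.009429² + -0.002721²) = 0.009814

0.00981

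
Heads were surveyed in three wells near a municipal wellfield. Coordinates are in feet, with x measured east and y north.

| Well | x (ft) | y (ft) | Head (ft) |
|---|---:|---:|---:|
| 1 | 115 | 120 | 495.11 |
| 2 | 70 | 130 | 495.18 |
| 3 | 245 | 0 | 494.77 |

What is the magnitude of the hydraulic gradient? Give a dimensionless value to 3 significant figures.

Differences from 1: to 2 (Δx, Δy, Δh) = (-45, 10, +0.07); to 3 = (130, -120, -0.34).
Solve a·Δx + b·Δy = Δh: det = (-45)·(-120) − 130·10 = 4100.
∂h/∂x = [(+0.07)·(-120) − (-0.34)·10] / 4100 = -0.001220
∂h/∂y = [(-45)·(-0.34) − 130·(+0.07)] / 4100 = +0.001512
|∇h| = √(-0.001220² + 0.001512²) = 0.001943

0.00194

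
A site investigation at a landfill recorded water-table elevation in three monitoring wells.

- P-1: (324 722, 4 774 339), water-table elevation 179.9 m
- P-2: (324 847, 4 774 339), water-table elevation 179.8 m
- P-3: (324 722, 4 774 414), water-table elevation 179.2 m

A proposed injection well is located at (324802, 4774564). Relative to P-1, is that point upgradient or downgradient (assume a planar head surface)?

∂h/∂x = (179.8 − 179.9) / (324847 − 324722) = -0.0008000
∂h/∂y = (179.2 − 179.9) / (4774414 − 4774339) = -0.009333
Head at (324802, 4774564) = 179.9 + (-0.0008000)·(80) + (-0.009333)·(225) = 177.74 m.
That is lower than the 179.9 m at P-1, so the point is downgradient.

downgradient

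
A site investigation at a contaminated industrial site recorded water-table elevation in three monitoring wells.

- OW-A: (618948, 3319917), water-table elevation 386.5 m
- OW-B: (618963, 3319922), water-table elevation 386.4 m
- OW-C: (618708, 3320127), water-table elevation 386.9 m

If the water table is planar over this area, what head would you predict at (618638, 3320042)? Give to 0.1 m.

With h = a·x + b·y + c and OW-A as origin, the differences give:
  15·a + 5·b = -0.1
  (-240)·a + 210·b = +0.4
Eliminate b (×210 and ×5, subtract): 4350·a = -23.00 → a = ∂h/∂x = -0.005287
Back-substitute: b = ∂h/∂y = -0.004138.
h(618638, 3320042) = 386.5 + (-0.005287)·(-310) + (-0.004138)·(125) = 386.5 +1.639 -0.517 = 387.622 m.

387.6 m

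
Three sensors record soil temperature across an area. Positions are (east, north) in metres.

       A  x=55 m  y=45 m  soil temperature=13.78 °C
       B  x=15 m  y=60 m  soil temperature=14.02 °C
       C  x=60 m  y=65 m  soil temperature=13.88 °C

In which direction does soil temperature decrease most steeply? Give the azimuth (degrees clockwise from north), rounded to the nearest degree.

Differences from A: to B (Δx, Δy, Δh) = (-40, 15, +0.24); to C = (5, 20, +0.10).
Determinant of the coordinate differences = (-40)·20 − 5·15 = -875.
∂T/∂x = [(+0.24)·20 − (+0.10)·15] / -875 = -0.003771
∂T/∂y = [(-40)·(+0.10) − 5·(+0.24)] / -875 = +0.005943
Steepest decrease is along −∇f: components (+0.003771 E, -0.005943 N).
Azimuth = atan2(+0.003771, -0.005943) = 147.6° ≈ 148°.

148°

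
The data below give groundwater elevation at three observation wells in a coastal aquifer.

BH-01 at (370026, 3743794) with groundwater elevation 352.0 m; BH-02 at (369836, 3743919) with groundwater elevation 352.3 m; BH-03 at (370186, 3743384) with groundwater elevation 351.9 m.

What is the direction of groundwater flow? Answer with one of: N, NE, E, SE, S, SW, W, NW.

Differences from BH-01: to BH-02 (Δx, Δy, Δh) = (-190, 125, +0.3); to BH-03 = (160, -410, -0.1).
Solve a·Δx + b·Δy = Δh: det = (-190)·(-410) − 160·125 = 57900.
∂h/∂x = [(+0.3)·(-410) − (-0.1)·125] / 57900 = -0.001908
∂h/∂y = [(-190)·(-0.1) − 160·(+0.3)] / 57900 = -0.0005009
Flow = −∇h = (+0.001908 east, +0.0005009 north), which points east.

E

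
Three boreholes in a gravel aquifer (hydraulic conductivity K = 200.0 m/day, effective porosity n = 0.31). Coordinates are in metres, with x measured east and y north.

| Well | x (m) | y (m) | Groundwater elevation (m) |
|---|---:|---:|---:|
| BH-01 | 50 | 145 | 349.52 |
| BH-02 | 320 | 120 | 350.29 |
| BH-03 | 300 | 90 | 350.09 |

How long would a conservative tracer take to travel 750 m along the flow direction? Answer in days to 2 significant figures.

210 days

Differences from BH-01: to BH-02 (Δx, Δy, Δh) = (270, -25, +0.77); to BH-03 = (250, -55, +0.57).
Solve a·Δx + b·Δy = Δh: det = 270·(-55) − 250·(-25) = -8600.
∂h/∂x = [(+0.77)·(-55) − (+0.57)·(-25)] / -8600 = +0.003267
∂h/∂y = [270·(+0.57) − 250·(+0.77)] / -8600 = +0.004488
|∇h| = √(0.003267² + 0.004488²) = 0.005551
Seepage velocity v = K·i/n = 200.0 × 0.005551 / 0.31 = 3.581 m/day.
t = 750 / 3.581 = 209.4 days.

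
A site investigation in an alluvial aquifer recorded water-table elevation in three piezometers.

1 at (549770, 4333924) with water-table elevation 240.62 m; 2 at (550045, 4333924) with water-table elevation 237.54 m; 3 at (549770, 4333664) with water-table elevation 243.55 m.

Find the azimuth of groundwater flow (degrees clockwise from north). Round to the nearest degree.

∂h/∂x = (237.54 − 240.62) / (550045 − 549770) = -0.01120
∂h/∂y = (243.55 − 240.62) / (4333664 − 4333924) = -0.01127
Flow direction (−∇h) has components (+0.01120 E, +0.01127 N).
Azimuth = atan2(E, N) = atan2(+0.01120, +0.01127) = 44.8° ≈ 045°.

045°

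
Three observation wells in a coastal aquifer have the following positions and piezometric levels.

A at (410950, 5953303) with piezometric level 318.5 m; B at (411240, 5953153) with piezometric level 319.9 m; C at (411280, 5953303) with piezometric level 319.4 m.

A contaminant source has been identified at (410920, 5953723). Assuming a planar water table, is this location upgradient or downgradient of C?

downgradient

Differences from A: to B (Δx, Δy, Δh) = (290, -150, +1.4); to C = (330, 0, +0.9).
Solve a·Δx + b·Δy = Δh: det = 290·0 − 330·(-150) = 49500.
∂h/∂x = [(+1.4)·0 − (+0.9)·(-150)] / 49500 = +0.002727
∂h/∂y = [290·(+0.9) − 330·(+1.4)] / 49500 = -0.004061
Head at (410920, 5953723) = 318.5 + (+0.002727)·(-30) + (-0.004061)·(420) = 316.71 m.
That is lower than the 319.4 m at C, so the point is downgradient.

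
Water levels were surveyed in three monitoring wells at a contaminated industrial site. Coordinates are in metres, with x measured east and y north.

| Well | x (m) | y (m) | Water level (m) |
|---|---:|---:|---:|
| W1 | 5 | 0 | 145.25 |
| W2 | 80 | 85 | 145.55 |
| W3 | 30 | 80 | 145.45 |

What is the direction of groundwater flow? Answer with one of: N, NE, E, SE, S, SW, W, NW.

Taking W1 as reference: W2−W1 = (75, 85, +0.30); W3−W1 = (25, 80, +0.20).
Determinant of the coordinate differences = 75·80 − 25·85 = 3875.
∂h/∂x = [(+0.30)·80 − (+0.20)·85] / 3875 = +0.001806
∂h/∂y = [75·(+0.20) − 25·(+0.30)] / 3875 = +0.001935
Flow = −∇h = (-0.001806 east, -0.001935 north), which points southwest.

SW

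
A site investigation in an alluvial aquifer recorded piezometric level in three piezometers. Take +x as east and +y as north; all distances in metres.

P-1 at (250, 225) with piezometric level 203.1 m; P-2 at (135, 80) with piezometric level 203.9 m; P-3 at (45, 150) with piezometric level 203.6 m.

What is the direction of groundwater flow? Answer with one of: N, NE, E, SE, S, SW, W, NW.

N

Differences from P-1: to P-2 (Δx, Δy, Δh) = (-115, -145, +0.8); to P-3 = (-205, -75, +0.5).
Determinant of the coordinate differences = (-115)·(-75) − (-205)·(-145) = -21100.
∂h/∂x = [(+0.8)·(-75) − (+0.5)·(-145)] / -21100 = -0.0005924
∂h/∂y = [(-115)·(+0.5) − (-205)·(+0.8)] / -21100 = -0.005047
Flow = −∇h = (+0.0005924 east, +0.005047 north), which points north.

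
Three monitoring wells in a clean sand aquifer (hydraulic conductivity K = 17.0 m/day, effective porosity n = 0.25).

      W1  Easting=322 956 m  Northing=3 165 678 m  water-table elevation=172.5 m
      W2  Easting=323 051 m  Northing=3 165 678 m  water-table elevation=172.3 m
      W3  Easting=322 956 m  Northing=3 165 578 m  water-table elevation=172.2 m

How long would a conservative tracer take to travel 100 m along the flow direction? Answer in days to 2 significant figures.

400 days

∂h/∂x = (172.3 − 172.5) / (323051 − 322956) = -0.002105
∂h/∂y = (172.2 − 172.5) / (3165578 − 3165678) = +0.003000
|∇h| = √(-0.002105² + 0.003000²) = 0.003665
Seepage velocity v = K·i/n = 17.0 × 0.003665 / 0.25 = 0.2492 m/day.
t = 100 / 0.2492 = 401.3 days.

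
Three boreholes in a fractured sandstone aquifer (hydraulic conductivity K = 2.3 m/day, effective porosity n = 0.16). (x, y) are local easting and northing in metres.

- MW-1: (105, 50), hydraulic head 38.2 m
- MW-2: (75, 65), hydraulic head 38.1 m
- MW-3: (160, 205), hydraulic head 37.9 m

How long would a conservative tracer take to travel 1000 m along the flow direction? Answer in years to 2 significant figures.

With h = a·x + b·y + c and MW-1 as origin, the differences give:
  (-30)·a + 15·b = -0.1
  55·a + 155·b = -0.3
Eliminate b (×155 and ×15, subtract): -5475·a = -11.00 → a = ∂h/∂x = +0.002009
Back-substitute: b = ∂h/∂y = -0.002648.
|∇h| = √(0.002009² + -0.002648²) = 0.003324
Seepage velocity v = K·i/n = 2.3 × 0.003324 / 0.16 = 0.04778 m/day.
t = 1000 / 0.04778 = 2.093e+04 days = 57.3 years.

57 years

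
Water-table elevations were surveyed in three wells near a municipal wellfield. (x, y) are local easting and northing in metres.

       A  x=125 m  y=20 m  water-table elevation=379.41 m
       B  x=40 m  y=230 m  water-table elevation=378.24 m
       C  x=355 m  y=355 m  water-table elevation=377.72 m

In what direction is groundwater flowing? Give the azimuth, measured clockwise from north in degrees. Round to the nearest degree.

Taking A as reference: B−A = (-85, 210, -1.17); C−A = (230, 335, -1.69).
Solve a·Δx + b·Δy = Δh: det = (-85)·335 − 230·210 = -76775.
∂h/∂x = [(-1.17)·335 − (-1.69)·210] / -76775 = +0.0004826
∂h/∂y = [(-85)·(-1.69) − 230·(-1.17)] / -76775 = -0.005376
Flow direction (−∇h) has components (-0.0004826 E, +0.005376 N).
Azimuth = atan2(E, N) = atan2(-0.0004826, +0.005376) = 354.9° ≈ 355°.

355°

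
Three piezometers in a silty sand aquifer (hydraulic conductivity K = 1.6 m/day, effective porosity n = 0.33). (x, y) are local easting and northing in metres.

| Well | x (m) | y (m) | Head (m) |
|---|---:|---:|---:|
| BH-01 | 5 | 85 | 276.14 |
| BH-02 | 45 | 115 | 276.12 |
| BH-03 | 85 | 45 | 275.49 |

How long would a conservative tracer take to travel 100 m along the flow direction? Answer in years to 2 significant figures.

7.1 years

Taking BH-01 as reference: BH-02−BH-01 = (40, 30, -0.02); BH-03−BH-01 = (80, -40, -0.65).
Solve a·Δx + b·Δy = Δh: det = 40·(-40) − 80·30 = -4000.
∂h/∂x = [(-0.02)·(-40) − (-0.65)·30] / -4000 = -0.005075
∂h/∂y = [40·(-0.65) − 80·(-0.02)] / -4000 = +0.006100
|∇h| = √(-0.005075² + 0.006100²) = 0.007935
Seepage velocity v = K·i/n = 1.6 × 0.007935 / 0.33 = 0.03847 m/day.
t = 100 / 0.03847 = 2599 days = 7.12 years.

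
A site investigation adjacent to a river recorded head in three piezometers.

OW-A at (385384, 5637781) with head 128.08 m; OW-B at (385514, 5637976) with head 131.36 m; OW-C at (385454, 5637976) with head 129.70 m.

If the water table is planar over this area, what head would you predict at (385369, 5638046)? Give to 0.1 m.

127.2 m

With h = a·x + b·y + c and OW-A as origin, the differences give:
  130·a + 195·b = +3.28
  70·a + 195·b = +1.62
Eliminate b (×195 and ×195, subtract): 11700·a = 323.700 → a = ∂h/∂x = +0.02767
Back-substitute: b = ∂h/∂y = -0.001624.
h(385369, 5638046) = 128.08 + (+0.02767)·(-15) + (-0.001624)·(265) = 128.08 -0.415 -0.430 = 127.235 m.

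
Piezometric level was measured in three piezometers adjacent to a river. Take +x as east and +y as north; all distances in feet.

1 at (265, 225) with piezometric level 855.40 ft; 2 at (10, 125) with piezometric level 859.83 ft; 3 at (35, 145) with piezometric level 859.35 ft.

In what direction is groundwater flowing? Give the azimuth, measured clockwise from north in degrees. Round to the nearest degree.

Three-point gradient (reference 1): Δ to 2 = (-255, -100, +4.43), Δ to 3 = (-230, -80, +3.95).
∂h/∂x = -0.01562, ∂h/∂y = -0.004481 (det = -2600).
Flow direction (−∇h) has components (+0.01562 E, +0.004481 N).
Azimuth = atan2(E, N) = atan2(+0.01562, +0.004481) = 74.0° ≈ 074°.

074°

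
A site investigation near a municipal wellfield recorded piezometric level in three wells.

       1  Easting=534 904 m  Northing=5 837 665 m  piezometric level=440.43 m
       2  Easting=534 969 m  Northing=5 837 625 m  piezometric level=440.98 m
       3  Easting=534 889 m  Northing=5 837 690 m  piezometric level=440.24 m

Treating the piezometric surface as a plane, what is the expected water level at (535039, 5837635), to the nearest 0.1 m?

Differences from 1: to 2 (Δx, Δy, Δh) = (65, -40, +0.55); to 3 = (-15, 25, -0.19).
Solve a·Δx + b·Δy = Δh: det = 65·25 − (-15)·(-40) = 1025.
∂h/∂x = [(+0.55)·25 − (-0.19)·(-40)] / 1025 = +0.006000
∂h/∂y = [65·(-0.19) − (-15)·(+0.55)] / 1025 = -0.004000
h(535039, 5837635) = 440.43 + (+0.006000)·(135) + (-0.004000)·(-30) = 440.43 +0.810 +0.120 = 441.360 m.

441.4 m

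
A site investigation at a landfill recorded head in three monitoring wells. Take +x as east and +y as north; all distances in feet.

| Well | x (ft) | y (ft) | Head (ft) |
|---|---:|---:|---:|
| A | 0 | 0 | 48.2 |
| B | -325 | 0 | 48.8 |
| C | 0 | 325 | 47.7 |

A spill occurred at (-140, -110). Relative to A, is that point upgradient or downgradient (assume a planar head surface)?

∂h/∂x = (48.8 − 48.2) / (-325 − 0) = -0.001846
∂h/∂y = (47.7 − 48.2) / (325 − 0) = -0.001538
Head at (-140, -110) = 48.2 + (-0.001846)·(-140) + (-0.001538)·(-110) = 48.63 ft.
That is higher than the 48.2 ft at A, so the point is upgradient.

upgradient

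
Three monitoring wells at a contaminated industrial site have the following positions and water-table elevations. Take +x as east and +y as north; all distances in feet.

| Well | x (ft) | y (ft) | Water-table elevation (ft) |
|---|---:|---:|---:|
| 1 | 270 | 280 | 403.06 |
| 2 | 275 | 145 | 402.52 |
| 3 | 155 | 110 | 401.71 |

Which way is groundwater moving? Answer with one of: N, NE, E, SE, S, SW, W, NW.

Taking 1 as reference: 2−1 = (5, -135, -0.54); 3−1 = (-115, -170, -1.35).
Determinant of the coordinate differences = 5·(-170) − (-115)·(-135) = -16375.
∂h/∂x = [(-0.54)·(-170) − (-1.35)·(-135)] / -16375 = +0.005524
∂h/∂y = [5·(-1.35) − (-115)·(-0.54)] / -16375 = +0.004205
Flow = −∇h = (-0.005524 east, -0.004205 north), which points southwest.

SW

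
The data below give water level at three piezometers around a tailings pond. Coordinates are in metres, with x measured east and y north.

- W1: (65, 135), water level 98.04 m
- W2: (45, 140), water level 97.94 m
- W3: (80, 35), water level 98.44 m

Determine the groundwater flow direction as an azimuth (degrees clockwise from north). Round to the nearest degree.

309°

Taking W1 as reference: W2−W1 = (-20, 5, -0.10); W3−W1 = (15, -100, +0.40).
Solve a·Δx + b·Δy = Δh: det = (-20)·(-100) − 15·5 = 1925.
∂h/∂x = [(-0.10)·(-100) − (+0.40)·5] / 1925 = +0.004156
∂h/∂y = [(-20)·(+0.40) − 15·(-0.10)] / 1925 = -0.003377
Flow direction (−∇h) has components (-0.004156 E, +0.003377 N).
Azimuth = atan2(E, N) = atan2(-0.004156, +0.003377) = 309.1° ≈ 309°.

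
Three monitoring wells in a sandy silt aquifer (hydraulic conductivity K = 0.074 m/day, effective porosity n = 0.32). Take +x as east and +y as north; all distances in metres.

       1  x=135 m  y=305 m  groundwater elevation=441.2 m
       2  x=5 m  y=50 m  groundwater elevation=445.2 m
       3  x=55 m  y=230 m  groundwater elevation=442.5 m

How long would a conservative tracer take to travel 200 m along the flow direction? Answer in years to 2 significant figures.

160 years

Differences from 1: to 2 (Δx, Δy, Δh) = (-130, -255, +4.0); to 3 = (-80, -75, +1.3).
Solve a·Δx + b·Δy = Δh: det = (-130)·(-75) − (-80)·(-255) = -10650.
∂h/∂x = [(+4.0)·(-75) − (+1.3)·(-255)] / -10650 = -0.002958
∂h/∂y = [(-130)·(+1.3) − (-80)·(+4.0)] / -10650 = -0.01418
|∇h| = √(-0.002958² + -0.01418²) = 0.01449
Seepage velocity v = K·i/n = 0.074 × 0.01449 / 0.32 = 0.003351 m/day.
t = 200 / 0.003351 = 5.968e+04 days = 163 years.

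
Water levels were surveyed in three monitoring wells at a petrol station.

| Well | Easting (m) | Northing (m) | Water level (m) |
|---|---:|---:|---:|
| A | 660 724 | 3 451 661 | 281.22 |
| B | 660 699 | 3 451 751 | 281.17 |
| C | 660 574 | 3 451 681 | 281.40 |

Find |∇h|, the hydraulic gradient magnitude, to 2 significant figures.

0.0016

Differences from A: to B (Δx, Δy, Δh) = (-25, 90, -0.05); to C = (-150, 20, +0.18).
Determinant of the coordinate differences = (-25)·20 − (-150)·90 = 13000.
∂h/∂x = [(-0.05)·20 − (+0.18)·90] / 13000 = -0.001323
∂h/∂y = [(-25)·(+0.18) − (-150)·(-0.05)] / 13000 = -0.0009231
|∇h| = √(-0.001323² + -0.0009231²) = 0.001613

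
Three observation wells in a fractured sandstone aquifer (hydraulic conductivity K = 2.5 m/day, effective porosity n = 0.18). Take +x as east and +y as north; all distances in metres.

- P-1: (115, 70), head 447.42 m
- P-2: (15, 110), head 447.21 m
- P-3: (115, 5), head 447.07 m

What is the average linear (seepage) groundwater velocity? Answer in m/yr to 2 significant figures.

Differences from P-1: to P-2 (Δx, Δy, Δh) = (-100, 40, -0.21); to P-3 = (0, -65, -0.35).
Solve a·Δx + b·Δy = Δh: det = (-100)·(-65) − 0·40 = 6500.
∂h/∂x = [(-0.21)·(-65) − (-0.35)·40] / 6500 = +0.004254
∂h/∂y = [(-100)·(-0.35) − 0·(-0.21)] / 6500 = +0.005385
|∇h| = √(0.004254² + 0.005385²) = 0.006863
Seepage velocity v = K·i/n = 2.5 × 0.006863 / 0.18 = 0.09532 m/day = 34.82 m/yr.

35 m/yr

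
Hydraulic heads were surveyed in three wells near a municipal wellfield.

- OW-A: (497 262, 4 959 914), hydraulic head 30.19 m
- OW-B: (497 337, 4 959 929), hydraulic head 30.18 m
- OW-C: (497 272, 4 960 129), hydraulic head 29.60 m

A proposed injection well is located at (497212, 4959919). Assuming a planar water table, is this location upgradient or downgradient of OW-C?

upgradient

Differences from OW-A: to OW-B (Δx, Δy, Δh) = (75, 15, -0.01); to OW-C = (10, 215, -0.59).
Solve a·Δx + b·Δy = Δh: det = 75·215 − 10·15 = 15975.
∂h/∂x = [(-0.01)·215 − (-0.59)·15] / 15975 = +0.0004194
∂h/∂y = [75·(-0.59) − 10·(-0.01)] / 15975 = -0.002764
Head at (497212, 4959919) = 30.19 + (+0.0004194)·(-50) + (-0.002764)·(5) = 30.16 m.
That is higher than the 29.60 m at OW-C, so the point is upgradient.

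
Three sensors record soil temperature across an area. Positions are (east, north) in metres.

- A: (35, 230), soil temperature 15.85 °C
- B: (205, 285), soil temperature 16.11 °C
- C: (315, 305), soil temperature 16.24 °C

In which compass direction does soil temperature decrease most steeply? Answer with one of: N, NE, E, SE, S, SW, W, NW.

With T = a·x + b·y + c and A as origin, the differences give:
  170·a + 55·b = +0.26
  280·a + 75·b = +0.39
Eliminate b (×75 and ×55, subtract): -2650·a = -1.950 → a = ∂T/∂x = +0.0007358
Back-substitute: b = ∂T/∂y = +0.002453.
Steepest decrease is along −∇f = (-0.0007358 E, -0.002453 N) → south.

S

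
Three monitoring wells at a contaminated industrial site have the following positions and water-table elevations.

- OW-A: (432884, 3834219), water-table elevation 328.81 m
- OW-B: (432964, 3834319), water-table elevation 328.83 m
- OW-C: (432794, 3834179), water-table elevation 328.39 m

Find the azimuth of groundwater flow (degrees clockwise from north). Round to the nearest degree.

308°

Differences from OW-A: to OW-B (Δx, Δy, Δh) = (80, 100, +0.02); to OW-C = (-90, -40, -0.42).
Determinant of the coordinate differences = 80·(-40) − (-90)·100 = 5800.
∂h/∂x = [(+0.02)·(-40) − (-0.42)·100] / 5800 = +0.007103
∂h/∂y = [80·(-0.42) − (-90)·(+0.02)] / 5800 = -0.005483
Flow direction (−∇h) has components (-0.007103 E, +0.005483 N).
Azimuth = atan2(E, N) = atan2(-0.007103, +0.005483) = 307.7° ≈ 308°.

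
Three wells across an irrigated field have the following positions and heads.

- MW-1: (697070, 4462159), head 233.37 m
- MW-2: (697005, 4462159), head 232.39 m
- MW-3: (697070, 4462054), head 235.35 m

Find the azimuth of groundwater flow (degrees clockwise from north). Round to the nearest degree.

321°

∂h/∂x = (232.39 − 233.37) / (697005 − 697070) = +0.01508
∂h/∂y = (235.35 − 233.37) / (4462054 − 4462159) = -0.01886
Flow direction (−∇h) has components (-0.01508 E, +0.01886 N).
Azimuth = atan2(E, N) = atan2(-0.01508, +0.01886) = 321.4° ≈ 321°.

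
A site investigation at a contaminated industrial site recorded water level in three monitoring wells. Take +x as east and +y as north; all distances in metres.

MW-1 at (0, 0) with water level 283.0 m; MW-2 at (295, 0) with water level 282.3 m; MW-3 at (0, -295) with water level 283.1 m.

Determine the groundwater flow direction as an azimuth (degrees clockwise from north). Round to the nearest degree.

082°

∂h/∂x = (282.3 − 283.0) / (295 − 0) = -0.002373
∂h/∂y = (283.1 − 283.0) / (-295 − 0) = -0.0003390
Flow direction (−∇h) has components (+0.002373 E, +0.0003390 N).
Azimuth = atan2(E, N) = atan2(+0.002373, +0.0003390) = 81.9° ≈ 082°.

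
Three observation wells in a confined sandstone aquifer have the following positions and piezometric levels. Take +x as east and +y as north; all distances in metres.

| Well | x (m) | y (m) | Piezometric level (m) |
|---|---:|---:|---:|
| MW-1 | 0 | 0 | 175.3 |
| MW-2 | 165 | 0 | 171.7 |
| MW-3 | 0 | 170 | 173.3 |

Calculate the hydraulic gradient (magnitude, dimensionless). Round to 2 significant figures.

0.025

∂h/∂x = (171.7 − 175.3) / (165 − 0) = -0.02182
∂h/∂y = (173.3 − 175.3) / (170 − 0) = -0.01176
|∇h| = √(-0.02182² + -0.01176²) = 0.02479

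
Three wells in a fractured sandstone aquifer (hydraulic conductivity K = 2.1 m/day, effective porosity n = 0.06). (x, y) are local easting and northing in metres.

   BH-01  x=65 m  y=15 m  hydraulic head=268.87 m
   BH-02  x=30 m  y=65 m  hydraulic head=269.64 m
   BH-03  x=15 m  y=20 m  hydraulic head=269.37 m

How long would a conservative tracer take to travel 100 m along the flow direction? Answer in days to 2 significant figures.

Differences from BH-01: to BH-02 (Δx, Δy, Δh) = (-35, 50, +0.77); to BH-03 = (-50, 5, +0.50).
Determinant of the coordinate differences = (-35)·5 − (-50)·50 = 2325.
∂h/∂x = [(+0.77)·5 − (+0.50)·50] / 2325 = -0.009097
∂h/∂y = [(-35)·(+0.50) − (-50)·(+0.77)] / 2325 = +0.009032
|∇h| = √(-0.009097² + 0.009032²) = 0.01282
Seepage velocity v = K·i/n = 2.1 × 0.01282 / 0.06 = 0.4487 m/day.
t = 100 / 0.4487 = 222.9 days.

220 days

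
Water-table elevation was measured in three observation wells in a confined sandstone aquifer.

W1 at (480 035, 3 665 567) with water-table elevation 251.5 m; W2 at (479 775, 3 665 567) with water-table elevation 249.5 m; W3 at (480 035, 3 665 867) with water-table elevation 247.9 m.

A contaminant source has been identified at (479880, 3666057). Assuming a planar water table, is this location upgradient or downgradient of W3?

downgradient

∂h/∂x = (249.5 − 251.5) / (479775 − 480035) = +0.007692
∂h/∂y = (247.9 − 251.5) / (3665867 − 3665567) = -0.01200
Head at (479880, 3666057) = 251.5 + (+0.007692)·(-155) + (-0.01200)·(490) = 244.43 m.
That is lower than the 247.9 m at W3, so the point is downgradient.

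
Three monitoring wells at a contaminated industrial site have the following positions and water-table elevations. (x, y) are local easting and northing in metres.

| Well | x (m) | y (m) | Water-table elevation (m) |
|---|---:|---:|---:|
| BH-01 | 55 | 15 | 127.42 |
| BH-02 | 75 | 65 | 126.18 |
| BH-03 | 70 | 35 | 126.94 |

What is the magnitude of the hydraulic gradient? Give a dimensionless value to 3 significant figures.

0.0258

Differences from BH-01: to BH-02 (Δx, Δy, Δh) = (20, 50, -1.24); to BH-03 = (15, 20, -0.48).
Determinant of the coordinate differences = 20·20 − 15·50 = -350.
∂h/∂x = [(-1.24)·20 − (-0.48)·50] / -350 = +0.002286
∂h/∂y = [20·(-0.48) − 15·(-1.24)] / -350 = -0.02571
|∇h| = √(0.002286² + -0.02571²) = 0.02581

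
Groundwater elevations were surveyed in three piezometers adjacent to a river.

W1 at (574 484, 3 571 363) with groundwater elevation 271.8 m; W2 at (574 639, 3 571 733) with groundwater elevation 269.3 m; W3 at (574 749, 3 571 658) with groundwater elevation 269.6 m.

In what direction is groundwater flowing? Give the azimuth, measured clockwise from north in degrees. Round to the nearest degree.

013°

Differences from W1: to W2 (Δx, Δy, Δh) = (155, 370, -2.5); to W3 = (265, 295, -2.2).
Determinant of the coordinate differences = 155·295 − 265·370 = -52325.
∂h/∂x = [(-2.5)·295 − (-2.2)·370] / -52325 = -0.001462
∂h/∂y = [155·(-2.2) − 265·(-2.5)] / -52325 = -0.006144
Flow direction (−∇h) has components (+0.001462 E, +0.006144 N).
Azimuth = atan2(E, N) = atan2(+0.001462, +0.006144) = 13.4° ≈ 013°.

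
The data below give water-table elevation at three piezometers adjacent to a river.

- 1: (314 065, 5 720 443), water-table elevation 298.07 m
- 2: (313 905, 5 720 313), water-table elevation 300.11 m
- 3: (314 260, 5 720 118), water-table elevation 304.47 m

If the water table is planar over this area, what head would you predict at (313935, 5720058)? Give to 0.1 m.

304.9 m

Differences from 1: to 2 (Δx, Δy, Δh) = (-160, -130, +2.04); to 3 = (195, -325, +6.40).
Solve a·Δx + b·Δy = Δh: det = (-160)·(-325) − 195·(-130) = 77350.
∂h/∂x = [(+2.04)·(-325) − (+6.40)·(-130)] / 77350 = +0.002185
∂h/∂y = [(-160)·(+6.40) − 195·(+2.04)] / 77350 = -0.01838
h(313935, 5720058) = 298.07 + (+0.002185)·(-130) + (-0.01838)·(-385) = 298.07 -0.284 +7.077 = 304.863 m.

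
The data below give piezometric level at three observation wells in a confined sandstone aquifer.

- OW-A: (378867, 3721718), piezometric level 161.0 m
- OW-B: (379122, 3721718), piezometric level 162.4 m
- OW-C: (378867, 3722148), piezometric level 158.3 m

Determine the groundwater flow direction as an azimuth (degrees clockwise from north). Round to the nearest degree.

319°

∂h/∂x = (162.4 − 161.0) / (379122 − 378867) = +0.005490
∂h/∂y = (158.3 − 161.0) / (3722148 − 3721718) = -0.006279
Flow direction (−∇h) has components (-0.005490 E, +0.006279 N).
Azimuth = atan2(E, N) = atan2(-0.005490, +0.006279) = 318.8° ≈ 319°.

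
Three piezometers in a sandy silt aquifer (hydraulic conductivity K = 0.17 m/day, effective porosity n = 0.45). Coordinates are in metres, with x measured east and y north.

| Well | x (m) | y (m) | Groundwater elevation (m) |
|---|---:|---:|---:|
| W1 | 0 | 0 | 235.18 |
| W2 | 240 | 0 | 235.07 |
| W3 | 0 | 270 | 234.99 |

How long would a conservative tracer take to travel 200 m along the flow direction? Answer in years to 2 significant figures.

∂h/∂x = (235.07 − 235.18) / (240 − 0) = -0.0004583
∂h/∂y = (234.99 − 235.18) / (270 − 0) = -0.0007037
|∇h| = √(-0.0004583² + -0.0007037²) = 0.0008398
Seepage velocity v = K·i/n = 0.17 × 0.0008398 / 0.45 = 0.0003173 m/day.
t = 200 / 0.0003173 = 6.303e+05 days = 1.73e+03 years.

1700 years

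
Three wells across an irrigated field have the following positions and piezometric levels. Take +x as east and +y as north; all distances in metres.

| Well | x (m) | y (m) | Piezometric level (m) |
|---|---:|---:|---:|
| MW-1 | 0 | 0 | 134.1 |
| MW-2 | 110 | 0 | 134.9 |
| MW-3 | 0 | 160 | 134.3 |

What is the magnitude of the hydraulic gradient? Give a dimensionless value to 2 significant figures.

0.0074

∂h/∂x = (134.9 − 134.1) / (110 − 0) = +0.007273
∂h/∂y = (134.3 − 134.1) / (160 − 0) = +0.001250
|∇h| = √(0.007273² + 0.001250²) = 0.00738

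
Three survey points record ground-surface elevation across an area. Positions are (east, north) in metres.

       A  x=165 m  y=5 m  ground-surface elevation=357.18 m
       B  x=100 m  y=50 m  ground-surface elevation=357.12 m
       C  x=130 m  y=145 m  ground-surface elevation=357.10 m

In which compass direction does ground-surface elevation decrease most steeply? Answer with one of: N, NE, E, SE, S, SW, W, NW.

NW

Differences from A: to B (Δx, Δy, Δh) = (-65, 45, -0.06); to C = (-35, 140, -0.08).
Determinant of the coordinate differences = (-65)·140 − (-35)·45 = -7525.
∂z/∂x = [(-0.06)·140 − (-0.08)·45] / -7525 = +0.0006379
∂z/∂y = [(-65)·(-0.08) − (-35)·(-0.06)] / -7525 = -0.0004120
Steepest decrease is along −∇f = (-0.0006379 E, +0.0004120 N) → northwest.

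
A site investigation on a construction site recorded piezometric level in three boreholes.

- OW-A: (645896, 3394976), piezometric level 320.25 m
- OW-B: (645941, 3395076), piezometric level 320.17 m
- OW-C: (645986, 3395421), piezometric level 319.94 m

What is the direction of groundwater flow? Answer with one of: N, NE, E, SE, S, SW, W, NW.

With h = a·x + b·y + c and OW-A as origin, the differences give:
  45·a + 100·b = -0.08
  90·a + 445·b = -0.31
Eliminate b (×445 and ×100, subtract): 11025·a = -4.600 → a = ∂h/∂x = -0.0004172
Back-substitute: b = ∂h/∂y = -0.0006122.
Flow = −∇h = (+0.0004172 east, +0.0006122 north), which points northeast.

NE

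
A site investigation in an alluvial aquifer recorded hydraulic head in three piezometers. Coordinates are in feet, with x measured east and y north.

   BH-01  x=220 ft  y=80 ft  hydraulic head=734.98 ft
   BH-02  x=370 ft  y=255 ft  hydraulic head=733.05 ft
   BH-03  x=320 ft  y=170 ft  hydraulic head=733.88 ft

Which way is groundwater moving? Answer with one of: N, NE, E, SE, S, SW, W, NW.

NE

Three-point gradient (reference BH-01): Δ to BH-02 = (150, 175, -1.93), Δ to BH-03 = (100, 90, -1.10).
∂h/∂x = -0.004700, ∂h/∂y = -0.007000 (det = -4000).
Flow = −∇h = (+0.004700 east, +0.007000 north), which points northeast.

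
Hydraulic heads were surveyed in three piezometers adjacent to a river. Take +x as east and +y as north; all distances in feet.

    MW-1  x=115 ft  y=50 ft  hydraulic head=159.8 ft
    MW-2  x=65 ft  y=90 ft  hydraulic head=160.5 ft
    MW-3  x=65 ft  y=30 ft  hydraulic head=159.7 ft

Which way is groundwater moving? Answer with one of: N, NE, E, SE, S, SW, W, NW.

With h = a·x + b·y + c and MW-1 as origin, the differences give:
  (-50)·a + 40·b = +0.7
  (-50)·a + (-20)·b = -0.1
Eliminate b (×(-20) and ×40, subtract): 3000·a = -10.00 → a = ∂h/∂x = -0.003333
Back-substitute: b = ∂h/∂y = +0.01333.
Flow = −∇h = (+0.003333 east, -0.01333 north), which points south.

S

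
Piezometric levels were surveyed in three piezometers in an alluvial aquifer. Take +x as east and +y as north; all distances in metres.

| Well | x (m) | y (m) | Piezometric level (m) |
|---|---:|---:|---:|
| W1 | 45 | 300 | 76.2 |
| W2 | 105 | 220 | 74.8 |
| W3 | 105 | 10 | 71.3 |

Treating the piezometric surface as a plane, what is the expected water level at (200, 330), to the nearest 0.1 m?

Three-point gradient (reference W1): Δ to W2 = (60, -80, -1.4), Δ to W3 = (60, -290, -4.9).
∂h/∂x = -0.001111, ∂h/∂y = +0.01667 (det = -12600).
h(200, 330) = 76.2 + (-0.001111)·(155) + (+0.01667)·(30) = 76.2 -0.172 +0.500 = 76.528 m.

76.5 m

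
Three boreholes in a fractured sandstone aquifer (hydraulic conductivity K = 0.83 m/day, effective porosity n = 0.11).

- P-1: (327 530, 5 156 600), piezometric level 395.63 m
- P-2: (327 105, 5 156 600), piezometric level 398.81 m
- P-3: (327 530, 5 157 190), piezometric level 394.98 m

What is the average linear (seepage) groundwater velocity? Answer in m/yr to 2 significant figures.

∂h/∂x = (398.81 − 395.63) / (327105 − 327530) = -0.007482
∂h/∂y = (394.98 − 395.63) / (5157190 − 5156600) = -0.001102
|∇h| = √(-0.007482² + -0.001102²) = 0.007563
Seepage velocity v = K·i/n = 0.83 × 0.007563 / 0.11 = 0.05707 m/day = 20.84 m/yr.

21 m/yr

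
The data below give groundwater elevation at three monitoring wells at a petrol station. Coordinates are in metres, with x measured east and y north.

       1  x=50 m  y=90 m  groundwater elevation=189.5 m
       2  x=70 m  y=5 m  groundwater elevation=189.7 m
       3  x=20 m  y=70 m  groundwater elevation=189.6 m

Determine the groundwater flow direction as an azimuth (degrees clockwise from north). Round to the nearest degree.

With h = a·x + b·y + c and 1 as origin, the differences give:
  20·a + (-85)·b = +0.2
  (-30)·a + (-20)·b = +0.1
Eliminate b (×(-20) and ×(-85), subtract): -2950·a = 4.50 → a = ∂h/∂x = -0.001525
Back-substitute: b = ∂h/∂y = -0.002712.
Flow direction (−∇h) has components (+0.001525 E, +0.002712 N).
Azimuth = atan2(E, N) = atan2(+0.001525, +0.002712) = 29.4° ≈ 029°.

029°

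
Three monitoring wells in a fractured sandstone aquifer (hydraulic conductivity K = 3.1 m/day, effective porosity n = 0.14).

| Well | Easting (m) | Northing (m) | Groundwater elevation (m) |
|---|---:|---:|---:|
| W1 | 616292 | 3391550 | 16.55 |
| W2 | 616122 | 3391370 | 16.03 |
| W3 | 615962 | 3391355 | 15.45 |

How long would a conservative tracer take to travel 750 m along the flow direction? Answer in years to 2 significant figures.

25 years

Differences from W1: to W2 (Δx, Δy, Δh) = (-170, -180, -0.52); to W3 = (-330, -195, -1.10).
Determinant of the coordinate differences = (-170)·(-195) − (-330)·(-180) = -26250.
∂h/∂x = [(-0.52)·(-195) − (-1.10)·(-180)] / -26250 = +0.003680
∂h/∂y = [(-170)·(-1.10) − (-330)·(-0.52)] / -26250 = -0.0005867
|∇h| = √(0.003680² + -0.0005867²) = 0.003726
Seepage velocity v = K·i/n = 3.1 × 0.003726 / 0.14 = 0.0825 m/day.
t = 750 / 0.0825 = 9091 days = 24.9 years.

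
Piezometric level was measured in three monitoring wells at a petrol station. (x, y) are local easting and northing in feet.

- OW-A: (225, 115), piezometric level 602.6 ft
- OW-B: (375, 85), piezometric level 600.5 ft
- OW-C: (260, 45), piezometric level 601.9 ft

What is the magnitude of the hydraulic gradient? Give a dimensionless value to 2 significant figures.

With h = a·x + b·y + c and OW-A as origin, the differences give:
  150·a + (-30)·b = -2.1
  35·a + (-70)·b = -0.7
Eliminate b (×(-70) and ×(-30), subtract): -9450·a = 126.00 → a = ∂h/∂x = -0.01333
Back-substitute: b = ∂h/∂y = +0.003333.
|∇h| = √(-0.01333² + 0.003333²) = 0.01374

0.014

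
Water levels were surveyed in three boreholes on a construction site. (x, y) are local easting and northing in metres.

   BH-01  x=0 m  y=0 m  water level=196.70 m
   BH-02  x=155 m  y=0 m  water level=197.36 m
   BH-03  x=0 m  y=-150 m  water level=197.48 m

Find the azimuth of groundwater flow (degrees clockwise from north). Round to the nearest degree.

321°

∂h/∂x = (197.36 − 196.70) / (155 − 0) = +0.004258
∂h/∂y = (197.48 − 196.70) / (-150 − 0) = -0.005200
Flow direction (−∇h) has components (-0.004258 E, +0.005200 N).
Azimuth = atan2(E, N) = atan2(-0.004258, +0.005200) = 320.7° ≈ 321°.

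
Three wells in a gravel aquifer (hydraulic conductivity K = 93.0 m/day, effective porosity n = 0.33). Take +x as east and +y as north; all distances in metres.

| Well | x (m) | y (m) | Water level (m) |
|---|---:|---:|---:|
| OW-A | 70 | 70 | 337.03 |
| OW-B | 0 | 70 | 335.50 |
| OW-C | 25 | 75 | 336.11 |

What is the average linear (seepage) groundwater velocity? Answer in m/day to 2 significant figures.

Three-point gradient (reference OW-A): Δ to OW-B = (-70, 0, -1.53), Δ to OW-C = (-45, 5, -0.92).
∂h/∂x = +0.02186, ∂h/∂y = +0.01271 (det = -350).
|∇h| = √(0.02186² + 0.01271²) = 0.02529
Seepage velocity v = K·i/n = 93.0 × 0.02529 / 0.33 = 7.127 m/day.

7.1 m/day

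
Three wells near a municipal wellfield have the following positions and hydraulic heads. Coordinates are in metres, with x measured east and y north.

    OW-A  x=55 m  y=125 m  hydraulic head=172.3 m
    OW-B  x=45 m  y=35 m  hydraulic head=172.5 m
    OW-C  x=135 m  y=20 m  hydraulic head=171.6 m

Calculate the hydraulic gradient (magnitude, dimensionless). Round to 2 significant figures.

Taking OW-A as reference: OW-B−OW-A = (-10, -90, +0.2); OW-C−OW-A = (80, -105, -0.7).
Determinant of the coordinate differences = (-10)·(-105) − 80·(-90) = 8250.
∂h/∂x = [(+0.2)·(-105) − (-0.7)·(-90)] / 8250 = -0.01018
∂h/∂y = [(-10)·(-0.7) − 80·(+0.2)] / 8250 = -0.001091
|∇h| = √(-0.01018² + -0.001091²) = 0.01024

0.010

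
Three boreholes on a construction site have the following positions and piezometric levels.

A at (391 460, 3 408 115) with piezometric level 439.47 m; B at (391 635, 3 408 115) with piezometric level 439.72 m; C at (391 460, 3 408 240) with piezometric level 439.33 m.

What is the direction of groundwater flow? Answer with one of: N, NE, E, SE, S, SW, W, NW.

NW

∂h/∂x = (439.72 − 439.47) / (391635 − 391460) = +0.001429
∂h/∂y = (439.33 − 439.47) / (3408240 − 3408115) = -0.001120
Flow = −∇h = (-0.001429 east, +0.001120 north), which points northwest.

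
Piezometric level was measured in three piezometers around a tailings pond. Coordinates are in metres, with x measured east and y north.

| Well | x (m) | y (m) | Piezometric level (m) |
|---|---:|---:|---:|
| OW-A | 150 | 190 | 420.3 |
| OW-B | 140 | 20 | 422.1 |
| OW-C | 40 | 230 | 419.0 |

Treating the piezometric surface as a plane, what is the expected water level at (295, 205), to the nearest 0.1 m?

421.3 m

Differences from OW-A: to OW-B (Δx, Δy, Δh) = (-10, -170, +1.8); to OW-C = (-110, 40, -1.3).
Solve a·Δx + b·Δy = Δh: det = (-10)·40 − (-110)·(-170) = -19100.
∂h/∂x = [(+1.8)·40 − (-1.3)·(-170)] / -19100 = +0.007801
∂h/∂y = [(-10)·(-1.3) − (-110)·(+1.8)] / -19100 = -0.01105
h(295, 205) = 420.3 + (+0.007801)·(145) + (-0.01105)·(15) = 420.3 +1.131 -0.166 = 421.265 m.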